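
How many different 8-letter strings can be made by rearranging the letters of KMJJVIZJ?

Letter multiplicities in KMJJVIZJ: I×1, J×3, K×1, M×1, V×1, Z×1.
Dividing 8! = 40320 by 3! = 6 for the repeated letters gives 6720.

6720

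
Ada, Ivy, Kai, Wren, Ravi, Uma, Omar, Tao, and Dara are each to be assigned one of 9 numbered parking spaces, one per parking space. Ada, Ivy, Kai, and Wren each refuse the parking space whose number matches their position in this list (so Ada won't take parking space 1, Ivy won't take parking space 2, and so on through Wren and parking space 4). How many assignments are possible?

Let Aᵢ (for 1 ≤ i ≤ 4) be the placements that put person i in their forbidden parking space. Any j of these fix j positions, leaving (9−j)! ways to fill the rest, and there are C(4,j) ways to pick which j.
By inclusion–exclusion, the number of valid placements is Σ_{j=0}^{4} (−1)^j C(4,j)·(9−j)!.
Computing: 362880 − 161280 + 30240 − 2880 + 120 = 229080.

229080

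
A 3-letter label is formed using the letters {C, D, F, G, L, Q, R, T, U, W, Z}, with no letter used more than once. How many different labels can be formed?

990

This is a permutation of 3 out of 11: P(11,3) = 11!/8!.
That product is 11 × 10 × 9 = 990.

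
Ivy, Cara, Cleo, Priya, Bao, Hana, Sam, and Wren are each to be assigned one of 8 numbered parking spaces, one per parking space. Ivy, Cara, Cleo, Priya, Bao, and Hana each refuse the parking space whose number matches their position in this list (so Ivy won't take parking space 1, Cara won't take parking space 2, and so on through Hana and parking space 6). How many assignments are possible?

Let Aᵢ (for 1 ≤ i ≤ 6) be the placements that put person i in their forbidden parking space. Any j of these fix j positions, leaving (8−j)! ways to fill the rest, and there are C(6,j) ways to pick which j.
By inclusion–exclusion, the number of valid placements is Σ_{j=0}^{6} (−1)^j C(6,j)·(8−j)!.
Computing: 40320 − 30240 + 10800 − 2400 + 360 − 36 + 2 = 18806.

18806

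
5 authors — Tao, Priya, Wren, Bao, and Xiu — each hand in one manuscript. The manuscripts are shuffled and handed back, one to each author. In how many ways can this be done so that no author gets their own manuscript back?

This is the derangement count D_5: permutations of 5 items with no fixed point.
By inclusion–exclusion this is Σ_{j=0}^{5} (−1)^j C(5,j)·(5−j)!.
Computing: 120 − 120 + 60 − 20 + 5 − 1 = 44.

44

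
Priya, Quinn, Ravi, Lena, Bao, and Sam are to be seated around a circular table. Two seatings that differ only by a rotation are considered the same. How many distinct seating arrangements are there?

120

Seat Priya anywhere (absorbing the rotational symmetry), then permute the other 5: (5)! = 120.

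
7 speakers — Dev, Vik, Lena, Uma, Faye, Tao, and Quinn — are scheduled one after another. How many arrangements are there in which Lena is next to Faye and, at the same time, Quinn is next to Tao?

Treat {Lena,Faye} as one block (2 orders) and {Quinn,Tao} as another (2 orders).
That leaves 5 units to arrange: 2 × 2 × 5! = 4 × 120 = 480.

480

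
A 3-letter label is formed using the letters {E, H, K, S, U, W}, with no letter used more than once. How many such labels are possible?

With no repetition, fill the 3 letters in order: 6 choices, then 5, down to 4.
6 × 5 × 4 = 120.

120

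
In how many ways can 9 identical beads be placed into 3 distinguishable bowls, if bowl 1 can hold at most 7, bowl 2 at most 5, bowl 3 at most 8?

Ignoring the caps, the number of non-negative solutions to x_1+…+x_3 = 9 is C(11,2) = 55.
Subtract solutions that violate a single cap (substitute x_i' = x_i − (cap_i+1)): x_1 ≥ 8 gives C(3,2) = 3; x_2 ≥ 6 gives C(5,2) = 10; x_3 ≥ 9 gives C(2,2) = 1. Together 14.
No two caps can be exceeded simultaneously, so the pair terms are all 0.
By inclusion–exclusion the count is 55 − 14 + 0 = 41.

41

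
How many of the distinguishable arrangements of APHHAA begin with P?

Fix P in the first position and arrange the remaining 5 letters.
Those 5 letters have A appearing 3 times and H appearing twice, giving (5)!/(3!·2!) = 10.

10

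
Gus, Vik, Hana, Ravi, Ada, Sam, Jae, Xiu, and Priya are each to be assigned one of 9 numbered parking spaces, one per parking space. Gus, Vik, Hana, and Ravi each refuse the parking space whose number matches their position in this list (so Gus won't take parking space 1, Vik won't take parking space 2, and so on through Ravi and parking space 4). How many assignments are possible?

229080

Let Aᵢ (for 1 ≤ i ≤ 4) be the placements that put person i in their forbidden parking space. Any j of these fix j positions, leaving (9−j)! ways to fill the rest, and there are C(4,j) ways to pick which j.
By inclusion–exclusion, the number of valid placements is Σ_{j=0}^{4} (−1)^j C(4,j)·(9−j)!.
Computing: 362880 − 161280 + 30240 − 2880 + 120 = 229080.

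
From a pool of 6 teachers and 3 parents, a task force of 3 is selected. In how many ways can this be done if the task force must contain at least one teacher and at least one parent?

63

Unrestricted: C(9,3) = 84 ways to pick any 3 of the 9.
Selections missing a whole group: no teachers → C(3,3) = 1; no parents → C(6,3) = 20.
Both groups omitted at once is impossible, so 84 − 21 = 63.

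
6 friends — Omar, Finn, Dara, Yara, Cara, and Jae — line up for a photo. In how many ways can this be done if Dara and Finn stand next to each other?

240

Treat {Dara, Finn} as a single unit. There are 5 units to order, and the pair itself can be ordered 2 ways.
So the count is 2·(5)! = 240.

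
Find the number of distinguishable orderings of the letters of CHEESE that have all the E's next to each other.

24

Treat the 3 copies of E as a single block. The multiset to arrange is then {EEE, C, H, S}, 4 items in all.
All 4 items are distinct, so there are (4)! = 24 arrangements.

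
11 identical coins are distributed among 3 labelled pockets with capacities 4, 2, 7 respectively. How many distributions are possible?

By stars and bars, unrestricted non-negative solutions to x_1+…+x_3 = 11 number C(11+2,2) = 78.
Subtract solutions that violate a single cap (substitute x_i' = x_i − (cap_i+1)): x_1 ≥ 5 gives C(8,2) = 28; x_2 ≥ 3 gives C(10,2) = 45; x_3 ≥ 8 gives C(5,2) = 10. Together 83.
Add back pairs where two caps are both exceeded: 10 + 0 + 1 = 11.
By inclusion–exclusion the count is 78 − 83 + 11 = 6.

6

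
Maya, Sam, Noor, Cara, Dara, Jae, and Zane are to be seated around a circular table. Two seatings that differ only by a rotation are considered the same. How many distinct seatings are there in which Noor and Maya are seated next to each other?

240

Treat {Noor, Maya} as one unit (2 internal orders) and seat the resulting 6 units around the table: (5)! circular arrangements.
So 2 × (5)! = 2 × 120 = 240.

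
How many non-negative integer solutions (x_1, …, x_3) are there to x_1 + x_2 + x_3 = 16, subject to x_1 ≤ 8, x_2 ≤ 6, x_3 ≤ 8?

28

Ignoring the caps, the number of non-negative solutions to x_1+…+x_3 = 16 is C(18,2) = 153.
Subtract solutions that violate a single cap (substitute x_i' = x_i − (cap_i+1)): x_1 ≥ 9 gives C(9,2) = 36; x_2 ≥ 7 gives C(11,2) = 55; x_3 ≥ 9 gives C(9,2) = 36. Together 127.
Add back pairs where two caps are both exceeded: 1 + 0 + 1 = 2.
By inclusion–exclusion the count is 153 − 127 + 2 = 28.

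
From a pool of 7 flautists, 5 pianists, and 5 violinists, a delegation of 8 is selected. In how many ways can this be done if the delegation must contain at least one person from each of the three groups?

23275

Unrestricted: C(17,8) = 24310 ways to pick any 8 of the 17.
Selections missing a whole group: no flautists → C(10,8) = 45; no pianists → C(12,8) = 495; no violinists → C(12,8) = 495.
Add back selections omitting two groups (i.e. drawn from a single group): C(7,8) + C(5,8) + C(5,8) = 0.
By inclusion–exclusion: 24310 − 1035 + 0 = 23275.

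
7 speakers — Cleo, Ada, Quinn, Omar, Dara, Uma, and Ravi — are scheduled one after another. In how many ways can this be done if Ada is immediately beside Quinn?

1440

Place the 5 others and the Ada-Quinn pair as 6 objects in a line; the pair has 2 internal arrangements.
So the count is 2·(6)! = 1440.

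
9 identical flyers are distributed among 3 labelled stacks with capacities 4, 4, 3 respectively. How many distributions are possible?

6

Without the upper bounds there are C(11,2) = 55 ways to split 9 among 3 stacks.
Subtract solutions that violate a single cap (substitute x_i' = x_i − (cap_i+1)): x_1 ≥ 5 gives C(6,2) = 15; x_2 ≥ 5 gives C(6,2) = 15; x_3 ≥ 4 gives C(7,2) = 21. Together 51.
Add back pairs where two caps are both exceeded: 0 + 1 + 1 = 2.
By inclusion–exclusion the count is 55 − 51 + 2 = 6.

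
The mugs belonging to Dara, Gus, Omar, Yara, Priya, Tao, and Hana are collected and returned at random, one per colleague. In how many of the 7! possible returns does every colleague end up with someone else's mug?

Let Aᵢ be the assignments in which colleague i gets their own mug. We want the size of the complement of A₁∪…∪A_7.
By inclusion–exclusion this is Σ_{j=0}^{7} (−1)^j C(7,j)·(7−j)!.
Computing: 5040 − 5040 + 2520 − 840 + 210 − 42 + 7 − 1 = 1854.

1854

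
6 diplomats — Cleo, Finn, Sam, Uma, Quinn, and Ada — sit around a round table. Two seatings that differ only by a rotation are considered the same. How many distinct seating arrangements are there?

120

Fix one person's seat to break rotational symmetry; the remaining 5 people can be arranged in (5)! = 120 ways.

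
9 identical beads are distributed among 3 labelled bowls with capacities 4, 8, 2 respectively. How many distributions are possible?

Without the upper bounds there are C(11,2) = 55 ways to split 9 among 3 bowls.
Subtract solutions that violate a single cap (substitute x_i' = x_i − (cap_i+1)): x_1 ≥ 5 gives C(6,2) = 15; x_2 ≥ 9 gives C(2,2) = 1; x_3 ≥ 3 gives C(8,2) = 28. Together 44.
Add back pairs where two caps are both exceeded: 0 + 3 + 0 = 3.
By inclusion–exclusion the count is 55 − 44 + 3 = 14.

14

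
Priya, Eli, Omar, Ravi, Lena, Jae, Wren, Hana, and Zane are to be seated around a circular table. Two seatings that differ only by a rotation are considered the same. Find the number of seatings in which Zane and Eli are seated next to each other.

Treat {Zane, Eli} as one unit (2 internal orders) and seat the resulting 8 units around the table: (7)! circular arrangements.
So 2 × (7)! = 2 × 5040 = 10080.

10080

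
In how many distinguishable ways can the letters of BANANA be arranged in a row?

60

The 6 letters of BANANA have repeats: A appearing 3 times and N appearing twice.
Dividing 6! = 720 by 3!·2! = 12 for the repeated letters gives 60.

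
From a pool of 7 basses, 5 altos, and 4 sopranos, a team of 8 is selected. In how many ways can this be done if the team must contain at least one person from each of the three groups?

12201

With no constraint there are C(16,8) = 12870 possible selections.
Subtract selections that omit an entire group: no basses → C(9,8) = 9; no altos → C(11,8) = 165; no sopranos → C(12,8) = 495.
Add back selections omitting two groups (i.e. drawn from a single group): C(7,8) + C(5,8) + C(4,8) = 0.
By inclusion–exclusion: 12870 − 669 + 0 = 12201.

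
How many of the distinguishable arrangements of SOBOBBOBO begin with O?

Fix O in the first position and arrange the remaining 8 letters.
Those 8 letters have B appearing 4 times and O appearing 3 times, giving (8)!/(4!·3!) = 280.

280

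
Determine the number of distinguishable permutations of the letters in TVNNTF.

Letter multiplicities in TVNNTF: F×1, N×2, T×2, V×1.
So there are 6! / (2!·2!) = 180 distinguishable arrangements.

180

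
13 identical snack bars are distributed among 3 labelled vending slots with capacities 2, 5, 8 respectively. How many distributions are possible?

6

Ignoring the caps, the number of non-negative solutions to x_1+…+x_3 = 13 is C(15,2) = 105.
Subtract solutions that violate a single cap (substitute x_i' = x_i − (cap_i+1)): x_1 ≥ 3 gives C(12,2) = 66; x_2 ≥ 6 gives C(9,2) = 36; x_3 ≥ 9 gives C(6,2) = 15. Together 117.
Add back pairs where two caps are both exceeded: 15 + 3 + 0 = 18.
By inclusion–exclusion the count is 105 − 117 + 18 = 6.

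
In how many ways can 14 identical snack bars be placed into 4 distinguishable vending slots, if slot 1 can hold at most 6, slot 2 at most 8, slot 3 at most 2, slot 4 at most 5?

Without the upper bounds there are C(17,3) = 680 ways to split 14 among 4 vending slots.
Subtract solutions that violate a single cap (substitute x_i' = x_i − (cap_i+1)): x_1 ≥ 7 gives C(10,3) = 120; x_2 ≥ 9 gives C(8,3) = 56; x_3 ≥ 3 gives C(14,3) = 364; x_4 ≥ 6 gives C(11,3) = 165. Together 705.
Add back pairs where two caps are both exceeded: 0 + 35 + 4 + 10 + 0 + 56 = 105.
By inclusion–exclusion the count is 680 − 705 + 105 = 80.

80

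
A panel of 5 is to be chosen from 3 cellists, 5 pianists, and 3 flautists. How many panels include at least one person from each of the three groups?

Unrestricted: C(11,5) = 462 ways to pick any 5 of the 11.
Selections missing a whole group: no cellists → C(8,5) = 56; no pianists → C(6,5) = 6; no flautists → C(8,5) = 56.
Add back selections omitting two groups (i.e. drawn from a single group): C(3,5) + C(5,5) + C(3,5) = 1.
By inclusion–exclusion: 462 − 118 + 1 = 345.

345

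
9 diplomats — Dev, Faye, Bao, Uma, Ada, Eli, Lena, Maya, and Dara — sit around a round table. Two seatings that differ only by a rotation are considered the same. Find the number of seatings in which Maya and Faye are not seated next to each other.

30240

Without the restriction there are (8)! = 40320 seatings.
Seatings with Maya beside Faye: treat them as a block with 2 internal orders, giving 2 × (7)! = 10080.
Subtracting, 40320 − 10080 = 30240.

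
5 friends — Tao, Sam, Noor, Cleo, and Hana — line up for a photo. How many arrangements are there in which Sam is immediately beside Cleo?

48

Treat {Sam, Cleo} as a single unit. There are 4 units to order, and the pair itself can be ordered 2 ways.
So the count is 2·(4)! = 48.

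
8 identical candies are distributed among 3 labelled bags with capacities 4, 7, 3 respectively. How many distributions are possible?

By stars and bars, unrestricted non-negative solutions to x_1+…+x_3 = 8 number C(8+2,2) = 45.
Subtract solutions that violate a single cap (substitute x_i' = x_i − (cap_i+1)): x_1 ≥ 5 gives C(5,2) = 10; x_2 ≥ 8 gives C(2,2) = 1; x_3 ≥ 4 gives C(6,2) = 15. Together 26.
No two caps can be exceeded simultaneously, so the pair terms are all 0.
By inclusion–exclusion the count is 45 − 26 + 0 = 19.

19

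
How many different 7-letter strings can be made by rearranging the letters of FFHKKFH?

210

The 7 letters of FFHKKFH have repeats: F appearing 3 times, H appearing twice, and K appearing twice.
The number of distinct arrangements is 7!/(3!·2!·2!) = 5040/24 = 210.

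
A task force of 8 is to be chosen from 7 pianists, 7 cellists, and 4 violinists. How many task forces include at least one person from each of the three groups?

40425

Unrestricted: C(18,8) = 43758 ways to pick any 8 of the 18.
Subtract selections that omit an entire group: no pianists → C(11,8) = 165; no cellists → C(11,8) = 165; no violinists → C(14,8) = 3003.
Add back selections omitting two groups (i.e. drawn from a single group): C(7,8) + C(7,8) + C(4,8) = 0.
By inclusion–exclusion: 43758 − 3333 + 0 = 40425.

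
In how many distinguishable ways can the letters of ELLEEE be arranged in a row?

15

Letter multiplicities in ELLEEE: E×4, L×2.
Dividing 6! = 720 by 4!·2! = 48 for the repeated letters gives 15.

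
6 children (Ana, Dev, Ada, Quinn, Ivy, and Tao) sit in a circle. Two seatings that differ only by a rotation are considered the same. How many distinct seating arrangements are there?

Fix one person's seat to break rotational symmetry; the remaining 5 people can be arranged in (5)! = 120 ways.

120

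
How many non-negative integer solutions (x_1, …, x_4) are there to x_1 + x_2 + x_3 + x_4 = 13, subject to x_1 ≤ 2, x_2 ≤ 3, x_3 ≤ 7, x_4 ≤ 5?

By stars and bars, unrestricted non-negative solutions to x_1+…+x_4 = 13 number C(13+3,3) = 560.
Subtract solutions that violate a single cap (substitute x_i' = x_i − (cap_i+1)): x_1 ≥ 3 gives C(13,3) = 286; x_2 ≥ 4 gives C(12,3) = 220; x_3 ≥ 8 gives C(8,3) = 56; x_4 ≥ 6 gives C(10,3) = 120. Together 682.
Add back pairs where two caps are both exceeded: 84 + 10 + 35 + 4 + 20 + 0 = 153.
Subtract triples: 0 + 1 + 0 + 0 = 1.
By inclusion–exclusion the count is 560 − 682 + 153 − 1 = 30.

30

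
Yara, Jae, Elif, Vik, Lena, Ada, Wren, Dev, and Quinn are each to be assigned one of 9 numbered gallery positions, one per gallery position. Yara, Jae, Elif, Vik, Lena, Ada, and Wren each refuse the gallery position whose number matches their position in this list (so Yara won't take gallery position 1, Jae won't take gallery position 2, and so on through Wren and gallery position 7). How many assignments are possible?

Let Aᵢ (for 1 ≤ i ≤ 7) be the placements that put person i in their forbidden gallery position. Any j of these fix j positions, leaving (9−j)! ways to fill the rest, and there are C(7,j) ways to pick which j.
By inclusion–exclusion, the number of valid placements is Σ_{j=0}^{7} (−1)^j C(7,j)·(9−j)!.
Computing: 362880 − 282240 + 105840 − 25200 + 4200 − 504 + 42 − 2 = 165016.

165016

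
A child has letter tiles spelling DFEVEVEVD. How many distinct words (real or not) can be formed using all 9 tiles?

The 9 letters of DFEVEVEVD have repeats: D appearing twice, E appearing 3 times, and V appearing 3 times.
The number of distinct arrangements is 9!/(3!·3!·2!) = 362880/72 = 5040.

5040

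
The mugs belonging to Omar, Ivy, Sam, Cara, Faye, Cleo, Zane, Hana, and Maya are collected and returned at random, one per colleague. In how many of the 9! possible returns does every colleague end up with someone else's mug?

Count assignments avoiding every fixed point. For any j of the 9 colleagues fixed to their own mug, the other 9−j can be arranged in (9−j)! ways.
By inclusion–exclusion this is Σ_{j=0}^{9} (−1)^j C(9,j)·(9−j)!.
Computing: 362880 − 362880 + 181440 − 60480 + 15120 − 3024 + 504 − 72 + 9 − 1 = 133496.

133496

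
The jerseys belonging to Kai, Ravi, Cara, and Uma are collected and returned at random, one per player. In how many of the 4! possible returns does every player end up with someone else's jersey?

Count assignments avoiding every fixed point. For any j of the 4 players fixed to their old jersey, the other 4−j can be arranged in (4−j)! ways.
By inclusion–exclusion this is Σ_{j=0}^{4} (−1)^j C(4,j)·(4−j)!.
Computing: 24 − 24 + 12 − 4 + 1 = 9.

9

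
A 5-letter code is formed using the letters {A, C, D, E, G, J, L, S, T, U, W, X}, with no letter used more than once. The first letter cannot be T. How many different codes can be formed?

The first letter has 12−1 = 11 choices (anything except T).
The remaining 4 letters are filled from the other 11 symbols without repetition: 11 × 10 × 9 × 8 = 7920.
Total: 11 × 7920 = 87120.

87120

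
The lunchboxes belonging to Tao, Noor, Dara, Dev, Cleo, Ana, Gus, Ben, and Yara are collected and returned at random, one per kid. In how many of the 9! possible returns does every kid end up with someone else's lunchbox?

133496

This is the derangement count D_9: permutations of 9 items with no fixed point.
By inclusion–exclusion this is Σ_{j=0}^{9} (−1)^j C(9,j)·(9−j)!.
Computing: 362880 − 362880 + 181440 − 60480 + 15120 − 3024 + 504 − 72 + 9 − 1 = 133496.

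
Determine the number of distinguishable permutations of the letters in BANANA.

60

Letter multiplicities in BANANA: A×3, B×1, N×2.
Dividing 6! = 720 by 3!·2! = 12 for the repeated letters gives 60.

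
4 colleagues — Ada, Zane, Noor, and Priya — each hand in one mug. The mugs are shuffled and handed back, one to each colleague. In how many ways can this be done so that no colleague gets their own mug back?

Let Aᵢ be the assignments in which colleague i gets their own mug. We want the size of the complement of A₁∪…∪A_4.
By inclusion–exclusion this is Σ_{j=0}^{4} (−1)^j C(4,j)·(4−j)!.
Computing: 24 − 24 + 12 − 4 + 1 = 9.

9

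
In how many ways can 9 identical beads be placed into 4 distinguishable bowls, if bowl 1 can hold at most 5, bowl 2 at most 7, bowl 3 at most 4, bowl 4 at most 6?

151

Ignoring the caps, the number of non-negative solutions to x_1+…+x_4 = 9 is C(12,3) = 220.
Subtract solutions that violate a single cap (substitute x_i' = x_i − (cap_i+1)): x_1 ≥ 6 gives C(6,3) = 20; x_2 ≥ 8 gives C(4,3) = 4; x_3 ≥ 5 gives C(7,3) = 35; x_4 ≥ 7 gives C(5,3) = 10. Together 69.
No two caps can be exceeded simultaneously, so the pair terms are all 0.
By inclusion–exclusion the count is 220 − 69 + 0 = 151.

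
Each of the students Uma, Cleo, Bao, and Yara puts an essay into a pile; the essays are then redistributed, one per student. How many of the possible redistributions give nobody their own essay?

9

Count assignments avoiding every fixed point. For any j of the 4 students fixed to their own essay, the other 4−j can be arranged in (4−j)! ways.
By inclusion–exclusion this is Σ_{j=0}^{4} (−1)^j C(4,j)·(4−j)!.
Computing: 24 − 24 + 12 − 4 + 1 = 9.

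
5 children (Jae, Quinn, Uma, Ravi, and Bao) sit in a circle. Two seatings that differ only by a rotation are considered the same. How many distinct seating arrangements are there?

24

Fix one person's seat to break rotational symmetry; the remaining 4 people can be arranged in (4)! = 24 ways.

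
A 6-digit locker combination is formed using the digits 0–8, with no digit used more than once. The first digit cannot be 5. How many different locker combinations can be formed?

The first digit has 9−1 = 8 choices (anything except 5).
The remaining 5 digits are filled from the other 8 symbols without repetition: 8 × 7 × 6 × 5 × 4 = 6720.
Total: 8 × 6720 = 53760.

53760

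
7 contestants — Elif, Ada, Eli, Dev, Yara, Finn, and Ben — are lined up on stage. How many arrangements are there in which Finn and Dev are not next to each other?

There are 7! = 5040 arrangements in all. If Finn and Dev are adjacent, merging them into one block gives 2·(6)! = 1440 arrangements.
So 5040 − 1440 = 3600 arrangements keep them apart.

3600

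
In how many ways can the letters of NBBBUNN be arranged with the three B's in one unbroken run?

Treat the 3 copies of B as a single block. The multiset to arrange is then {BBB, N, N, N, U}, 5 items in all.
That gives (5)!/(3!) = 20 arrangements.

20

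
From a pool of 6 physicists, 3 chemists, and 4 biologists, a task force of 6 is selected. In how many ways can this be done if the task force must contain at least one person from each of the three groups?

1416

Total 6-person selections from all 13: C(13,6) = 1716.
Selections missing a whole group: no physicists → C(7,6) = 7; no chemists → C(10,6) = 210; no biologists → C(9,6) = 84.
Add back selections omitting two groups (i.e. drawn from a single group): C(6,6) + C(3,6) + C(4,6) = 1.
By inclusion–exclusion: 1716 − 301 + 1 = 1416.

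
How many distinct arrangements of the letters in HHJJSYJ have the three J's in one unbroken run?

60

Treat the 3 copies of J as a single block. The multiset to arrange is then {JJJ, H, H, S, Y}, 5 items in all.
That gives (5)!/(2!) = 60 arrangements.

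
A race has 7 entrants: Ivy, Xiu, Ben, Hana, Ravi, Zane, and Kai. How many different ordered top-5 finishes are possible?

2520

This is an ordered selection of 5 from 7: P(7,5).
That gives 7 × 6 × 5 × 4 × 3 = 2520.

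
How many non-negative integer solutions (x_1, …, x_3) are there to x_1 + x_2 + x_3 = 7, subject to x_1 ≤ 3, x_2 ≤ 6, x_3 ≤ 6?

24

Without the upper bounds there are C(9,2) = 36 ways to split 7 among 3 variables.
Subtract solutions that violate a single cap (substitute x_i' = x_i − (cap_i+1)): x_1 ≥ 4 gives C(5,2) = 10; x_2 ≥ 7 gives C(2,2) = 1; x_3 ≥ 7 gives C(2,2) = 1. Together 12.
No two caps can be exceeded simultaneously, so the pair terms are all 0.
By inclusion–exclusion the count is 36 − 12 + 0 = 24.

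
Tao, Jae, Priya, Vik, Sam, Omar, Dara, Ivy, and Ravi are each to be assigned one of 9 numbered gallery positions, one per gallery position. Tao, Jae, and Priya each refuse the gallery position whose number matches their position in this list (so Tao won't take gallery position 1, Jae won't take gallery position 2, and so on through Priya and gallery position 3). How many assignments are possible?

256320

Let Aᵢ (for i ∈ {1, 2, 3}) be the placements that put person i in their forbidden gallery position. Any j of these fix j positions, leaving (9−j)! ways to fill the rest, and there are C(3,j) ways to pick which j.
By inclusion–exclusion, the number of valid placements is Σ_{j=0}^{3} (−1)^j C(3,j)·(9−j)!.
Computing: 362880 − 120960 + 15120 − 720 = 256320.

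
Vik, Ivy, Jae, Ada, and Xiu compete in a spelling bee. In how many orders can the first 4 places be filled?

There are 5 choices for 1st place, 4 for 2nd, and so on down to 2 for position 4.
That gives 5 × 4 × 3 × 2 = 120.

120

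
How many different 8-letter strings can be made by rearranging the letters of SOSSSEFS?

Letter multiplicities in SOSSSEFS: E×1, F×1, O×1, S×5.
The number of distinct arrangements is 8!/(5!) = 40320/120 = 336.

336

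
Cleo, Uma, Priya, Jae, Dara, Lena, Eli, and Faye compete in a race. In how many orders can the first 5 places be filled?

There are 8 choices for 1st place, 7 for 2nd, and so on down to 4 for position 5.
That gives 8 × 7 × 6 × 5 × 4 = 6720.

6720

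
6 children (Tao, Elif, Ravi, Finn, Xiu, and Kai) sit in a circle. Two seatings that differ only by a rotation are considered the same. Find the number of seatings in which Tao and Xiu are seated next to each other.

Treat {Tao, Xiu} as one unit (2 internal orders) and seat the resulting 5 units around the table: (4)! circular arrangements.
So 2 × (4)! = 2 × 24 = 48.

48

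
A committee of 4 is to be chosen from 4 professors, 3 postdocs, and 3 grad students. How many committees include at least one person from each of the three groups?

126

Unrestricted: C(10,4) = 210 ways to pick any 4 of the 10.
Selections missing a whole group: no professors → C(6,4) = 15; no postdocs → C(7,4) = 35; no grad students → C(7,4) = 35.
Add back selections omitting two groups (i.e. drawn from a single group): C(4,4) + C(3,4) + C(3,4) = 1.
By inclusion–exclusion: 210 − 85 + 1 = 126.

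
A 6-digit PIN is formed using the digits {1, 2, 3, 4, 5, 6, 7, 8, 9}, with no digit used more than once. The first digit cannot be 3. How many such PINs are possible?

53760

The first digit has 9−1 = 8 choices (anything except 3).
The remaining 5 digits are filled from the other 8 symbols without repetition: 8 × 7 × 6 × 5 × 4 = 6720.
Total: 8 × 6720 = 53760.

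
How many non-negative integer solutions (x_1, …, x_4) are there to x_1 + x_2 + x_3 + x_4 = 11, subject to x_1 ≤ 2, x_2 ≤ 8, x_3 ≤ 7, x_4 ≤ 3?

85

Ignoring the caps, the number of non-negative solutions to x_1+…+x_4 = 11 is C(14,3) = 364.
Subtract solutions that violate a single cap (substitute x_i' = x_i − (cap_i+1)): x_1 ≥ 3 gives C(11,3) = 165; x_2 ≥ 9 gives C(5,3) = 10; x_3 ≥ 8 gives C(6,3) = 20; x_4 ≥ 4 gives C(10,3) = 120. Together 315.
Add back pairs where two caps are both exceeded: 0 + 1 + 35 + 0 + 0 + 0 = 36.
By inclusion–exclusion the count is 364 − 315 + 36 = 85.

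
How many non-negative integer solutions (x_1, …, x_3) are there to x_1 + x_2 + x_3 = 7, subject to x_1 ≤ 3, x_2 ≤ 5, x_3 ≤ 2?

9

Ignoring the caps, the number of non-negative solutions to x_1+…+x_3 = 7 is C(9,2) = 36.
Subtract solutions that violate a single cap (substitute x_i' = x_i − (cap_i+1)): x_1 ≥ 4 gives C(5,2) = 10; x_2 ≥ 6 gives C(3,2) = 3; x_3 ≥ 3 gives C(6,2) = 15. Together 28.
Add back pairs where two caps are both exceeded: 0 + 1 + 0 = 1.
By inclusion–exclusion the count is 36 − 28 + 1 = 9.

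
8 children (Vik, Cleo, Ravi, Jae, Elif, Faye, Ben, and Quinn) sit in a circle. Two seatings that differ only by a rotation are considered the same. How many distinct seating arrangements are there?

5040

Seat Vik anywhere (absorbing the rotational symmetry), then permute the other 7: (7)! = 5040.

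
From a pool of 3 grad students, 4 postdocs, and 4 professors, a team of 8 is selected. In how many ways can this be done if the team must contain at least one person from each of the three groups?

Unrestricted: C(11,8) = 165 ways to pick any 8 of the 11.
Subtract selections that omit an entire group: no grad students → C(8,8) = 1; no postdocs → C(7,8) = 0; no professors → C(7,8) = 0.
Add back selections omitting two groups (i.e. drawn from a single group): C(3,8) + C(4,8) + C(4,8) = 0.
By inclusion–exclusion: 165 − 1 + 0 = 164.

164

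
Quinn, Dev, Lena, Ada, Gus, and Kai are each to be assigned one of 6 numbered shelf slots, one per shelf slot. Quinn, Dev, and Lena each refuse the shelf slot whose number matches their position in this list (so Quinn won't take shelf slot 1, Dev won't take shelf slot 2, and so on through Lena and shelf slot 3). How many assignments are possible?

426

Let Aᵢ (for i ∈ {1, 2, 3}) be the placements that put person i in their forbidden shelf slot. Any j of these fix j positions, leaving (6−j)! ways to fill the rest, and there are C(3,j) ways to pick which j.
By inclusion–exclusion, the number of valid placements is Σ_{j=0}^{3} (−1)^j C(3,j)·(6−j)!.
Computing: 720 − 360 + 72 − 6 = 426.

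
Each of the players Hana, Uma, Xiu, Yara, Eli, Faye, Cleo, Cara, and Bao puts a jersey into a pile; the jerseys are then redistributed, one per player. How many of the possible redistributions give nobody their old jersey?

133496

Let Aᵢ be the assignments in which player i gets their old jersey. We want the size of the complement of A₁∪…∪A_9.
By inclusion–exclusion this is Σ_{j=0}^{9} (−1)^j C(9,j)·(9−j)!.
Computing: 362880 − 362880 + 181440 − 60480 + 15120 − 3024 + 504 − 72 + 9 − 1 = 133496.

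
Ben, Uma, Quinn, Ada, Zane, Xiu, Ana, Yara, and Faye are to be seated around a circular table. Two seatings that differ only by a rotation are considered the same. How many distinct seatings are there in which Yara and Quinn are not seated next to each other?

30240

Without the restriction there are (8)! = 40320 seatings.
Seatings with Yara beside Quinn: treat them as a block with 2 internal orders, giving 2 × (7)! = 10080.
Subtracting, 40320 − 10080 = 30240.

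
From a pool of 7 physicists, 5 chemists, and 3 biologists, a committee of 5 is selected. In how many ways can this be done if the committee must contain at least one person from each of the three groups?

Unrestricted: C(15,5) = 3003 ways to pick any 5 of the 15.
Selections missing a whole group: no physicists → C(8,5) = 56; no chemists → C(10,5) = 252; no biologists → C(12,5) = 792.
Add back selections omitting two groups (i.e. drawn from a single group): C(7,5) + C(5,5) + C(3,5) = 22.
By inclusion–exclusion: 3003 − 1100 + 22 = 1925.

1925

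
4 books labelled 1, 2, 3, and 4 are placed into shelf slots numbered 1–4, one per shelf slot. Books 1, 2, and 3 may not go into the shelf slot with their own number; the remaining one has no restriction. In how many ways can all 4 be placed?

Let Aᵢ (for i ∈ {1, 2, 3}) be the placements that put book i in its forbidden shelf slot. Any j of these fix j positions, leaving (4−j)! ways to fill the rest, and there are C(3,j) ways to pick which j.
By inclusion–exclusion, the number of valid placements is Σ_{j=0}^{3} (−1)^j C(3,j)·(4−j)!.
Computing: 24 − 18 + 6 − 1 = 11.

11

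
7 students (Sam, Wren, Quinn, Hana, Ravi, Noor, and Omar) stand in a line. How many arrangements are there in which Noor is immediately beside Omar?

1440

Place the 5 others and the Noor-Omar pair as 6 objects in a line; the pair has 2 internal arrangements.
That gives 2 × 6! = 2 × 720 = 1440.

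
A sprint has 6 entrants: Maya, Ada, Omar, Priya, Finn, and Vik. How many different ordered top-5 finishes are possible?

720

This is an ordered selection of 5 from 6: P(6,5).
That gives 6 × 5 × 4 × 3 × 2 = 720.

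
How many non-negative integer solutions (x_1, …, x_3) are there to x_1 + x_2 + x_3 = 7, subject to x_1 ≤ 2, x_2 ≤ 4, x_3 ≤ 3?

6

By stars and bars, unrestricted non-negative solutions to x_1+…+x_3 = 7 number C(7+2,2) = 36.
Subtract solutions that violate a single cap (substitute x_i' = x_i − (cap_i+1)): x_1 ≥ 3 gives C(6,2) = 15; x_2 ≥ 5 gives C(4,2) = 6; x_3 ≥ 4 gives C(5,2) = 10. Together 31.
Add back pairs where two caps are both exceeded: 0 + 1 + 0 = 1.
By inclusion–exclusion the count is 36 − 31 + 1 = 6.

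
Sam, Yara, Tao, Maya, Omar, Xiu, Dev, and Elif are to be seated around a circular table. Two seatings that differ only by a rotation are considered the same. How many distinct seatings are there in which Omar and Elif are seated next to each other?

1440

Treat {Omar, Elif} as one unit (2 internal orders) and seat the resulting 7 units around the table: (6)! circular arrangements.
So 2 × (6)! = 2 × 720 = 1440.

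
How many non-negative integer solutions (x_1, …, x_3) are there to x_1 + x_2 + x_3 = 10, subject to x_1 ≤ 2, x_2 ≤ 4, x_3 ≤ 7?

Ignoring the caps, the number of non-negative solutions to x_1+…+x_3 = 10 is C(12,2) = 66.
Subtract solutions that violate a single cap (substitute x_i' = x_i − (cap_i+1)): x_1 ≥ 3 gives C(9,2) = 36; x_2 ≥ 5 gives C(7,2) = 21; x_3 ≥ 8 gives C(4,2) = 6. Together 63.
Add back pairs where two caps are both exceeded: 6 + 0 + 0 = 6.
By inclusion–exclusion the count is 66 − 63 + 6 = 9.

9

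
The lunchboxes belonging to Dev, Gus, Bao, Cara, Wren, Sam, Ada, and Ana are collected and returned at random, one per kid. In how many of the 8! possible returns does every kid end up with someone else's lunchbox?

This is the derangement count D_8: permutations of 8 items with no fixed point.
By inclusion–exclusion this is Σ_{j=0}^{8} (−1)^j C(8,j)·(8−j)!.
Computing: 40320 − 40320 + 20160 − 6720 + 1680 − 336 + 56 − 8 + 1 = 14833.

14833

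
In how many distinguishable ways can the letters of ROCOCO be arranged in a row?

ROCOCO has 6 letters with C appearing twice and O appearing 3 times.
Dividing 6! = 720 by 3!·2! = 12 for the repeated letters gives 60.

60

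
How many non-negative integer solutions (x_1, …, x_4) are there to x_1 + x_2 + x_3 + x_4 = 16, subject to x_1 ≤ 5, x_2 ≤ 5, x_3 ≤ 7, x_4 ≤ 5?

By stars and bars, unrestricted non-negative solutions to x_1+…+x_4 = 16 number C(16+3,3) = 969.
Subtract solutions that violate a single cap (substitute x_i' = x_i − (cap_i+1)): x_1 ≥ 6 gives C(13,3) = 286; x_2 ≥ 6 gives C(13,3) = 286; x_3 ≥ 8 gives C(11,3) = 165; x_4 ≥ 6 gives C(13,3) = 286. Together 1023.
Add back pairs where two caps are both exceeded: 35 + 10 + 35 + 10 + 35 + 10 = 135.
By inclusion–exclusion the count is 969 − 1023 + 135 = 81.

81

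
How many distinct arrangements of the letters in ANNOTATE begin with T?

1260

With the first slot taken by T, it remains to arrange the other 7 letters (ANNOATE).
Those 7 letters have A appearing twice and N appearing twice, giving (7)!/(2!·2!) = 1260.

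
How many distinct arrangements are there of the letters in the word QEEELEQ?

The 7 letters of QEEELEQ have repeats: E appearing 4 times and Q appearing twice.
So there are 7! / (4!·2!) = 105 distinguishable arrangements.

105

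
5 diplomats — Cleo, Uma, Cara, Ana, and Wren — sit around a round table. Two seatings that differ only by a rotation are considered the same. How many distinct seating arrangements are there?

24

Fix one person's seat to break rotational symmetry; the remaining 4 people can be arranged in (4)! = 24 ways.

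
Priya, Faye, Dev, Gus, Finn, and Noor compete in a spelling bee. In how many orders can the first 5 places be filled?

There are 6 choices for 1st place, 5 for 2nd, and so on down to 2 for position 5.
That gives 6 × 5 × 4 × 3 × 2 = 720.

720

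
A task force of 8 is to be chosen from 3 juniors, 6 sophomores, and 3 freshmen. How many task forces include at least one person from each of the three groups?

477

Unrestricted: C(12,8) = 495 ways to pick any 8 of the 12.
Selections missing a whole group: no juniors → C(9,8) = 9; no sophomores → C(6,8) = 0; no freshmen → C(9,8) = 9.
Add back selections omitting two groups (i.e. drawn from a single group): C(3,8) + C(6,8) + C(3,8) = 0.
By inclusion–exclusion: 495 − 18 + 0 = 477.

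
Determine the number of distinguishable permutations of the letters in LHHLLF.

60

The 6 letters of LHHLLF have repeats: H appearing twice and L appearing 3 times.
The number of distinct arrangements is 6!/(3!·2!) = 720/12 = 60.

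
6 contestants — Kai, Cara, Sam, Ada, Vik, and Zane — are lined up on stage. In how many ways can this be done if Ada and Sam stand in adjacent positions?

Place the 4 others and the Ada-Sam pair as 5 objects in a line; the pair has 2 internal arrangements.
So the count is 2·(5)! = 240.

240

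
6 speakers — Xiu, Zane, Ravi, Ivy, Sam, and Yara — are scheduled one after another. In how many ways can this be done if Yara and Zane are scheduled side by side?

Place the 4 others and the Yara-Zane pair as 5 objects in a line; the pair has 2 internal arrangements.
So the count is 2·(5)! = 240.

240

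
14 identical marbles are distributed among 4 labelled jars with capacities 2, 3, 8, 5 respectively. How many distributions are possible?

30

Ignoring the caps, the number of non-negative solutions to x_1+…+x_4 = 14 is C(17,3) = 680.
Subtract solutions that violate a single cap (substitute x_i' = x_i − (cap_i+1)): x_1 ≥ 3 gives C(14,3) = 364; x_2 ≥ 4 gives C(13,3) = 286; x_3 ≥ 9 gives C(8,3) = 56; x_4 ≥ 6 gives C(11,3) = 165. Together 871.
Add back pairs where two caps are both exceeded: 120 + 10 + 56 + 4 + 35 + 0 = 225.
Subtract triples: 0 + 4 + 0 + 0 = 4.
By inclusion–exclusion the count is 680 − 871 + 225 − 4 = 30.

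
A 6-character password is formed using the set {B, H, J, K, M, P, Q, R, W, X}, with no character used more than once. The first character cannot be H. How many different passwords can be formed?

136080

The first character has 10−1 = 9 choices (anything except H).
The remaining 5 characters are filled from the other 9 symbols without repetition: 9 × 8 × 7 × 6 × 5 = 15120.
Total: 9 × 15120 = 136080.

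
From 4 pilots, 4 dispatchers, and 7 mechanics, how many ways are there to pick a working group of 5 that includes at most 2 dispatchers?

2772

Split by how many dispatchers are chosen (0 through 2).
Sum: C(4,0)·C(11,5) + C(4,1)·C(11,4) + C(4,2)·C(11,3) = 462 + 1320 + 990 = 2772.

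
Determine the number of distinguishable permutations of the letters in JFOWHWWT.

The 8 letters of JFOWHWWT have repeats: W appearing 3 times.
The number of distinct arrangements is 8!/(3!) = 40320/6 = 6720.

6720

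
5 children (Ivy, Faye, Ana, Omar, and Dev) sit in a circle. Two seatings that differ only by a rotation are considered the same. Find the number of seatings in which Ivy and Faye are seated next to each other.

Treat {Ivy, Faye} as one unit (2 internal orders) and seat the resulting 4 units around the table: (3)! circular arrangements.
So 2 × (3)! = 2 × 6 = 12.

12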